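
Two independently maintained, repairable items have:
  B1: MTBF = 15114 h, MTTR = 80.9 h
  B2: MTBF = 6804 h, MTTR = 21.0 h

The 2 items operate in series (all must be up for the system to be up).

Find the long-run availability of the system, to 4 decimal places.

0.9916

A(B1) = MTBF/(MTBF+MTTR) = 15114/(15114+80.9) = 0.994676
A(B2) = MTBF/(MTBF+MTTR) = 6804/(6804+21.0) = 0.996923
Series availability: 0.994676 × 0.996923 = 0.9916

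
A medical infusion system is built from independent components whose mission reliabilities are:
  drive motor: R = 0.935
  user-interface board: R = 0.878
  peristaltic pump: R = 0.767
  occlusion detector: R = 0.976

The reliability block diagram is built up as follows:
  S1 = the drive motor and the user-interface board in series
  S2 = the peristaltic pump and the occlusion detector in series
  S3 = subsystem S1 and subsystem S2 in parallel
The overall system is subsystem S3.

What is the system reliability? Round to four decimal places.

0.9550

Series (drive motor and user-interface board): 0.935000 × 0.878000 = 0.820930
Series (peristaltic pump and occlusion detector): 0.767000 × 0.976000 = 0.748592
Parallel ([0.820930] and [0.748592]): 1 − (1 − 0.820930)(1 − 0.748592) = 0.9550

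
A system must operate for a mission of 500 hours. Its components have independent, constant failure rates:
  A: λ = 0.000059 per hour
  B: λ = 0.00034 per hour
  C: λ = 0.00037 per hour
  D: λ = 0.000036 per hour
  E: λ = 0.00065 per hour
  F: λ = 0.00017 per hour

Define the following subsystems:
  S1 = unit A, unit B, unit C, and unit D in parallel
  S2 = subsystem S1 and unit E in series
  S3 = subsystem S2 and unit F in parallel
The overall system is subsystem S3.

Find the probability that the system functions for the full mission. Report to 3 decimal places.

0.977

R(A) = exp(−0.000059 × 500) = 0.97093
R(B) = exp(−0.00034 × 500) = 0.84366
R(C) = exp(−0.00037 × 500) = 0.83110
R(D) = exp(−0.000036 × 500) = 0.98216
R(E) = exp(−0.00065 × 500) = 0.72253
R(F) = exp(−0.00017 × 500) = 0.91851
Parallel (A, B, C, and D): 1 − (1 − 0.97093)(1 − 0.84366)(1 − 0.83110)(1 − 0.98216) = 0.99999
Series ([0.99999] and E): 0.99999 × 0.72253 = 0.72252
Parallel ([0.72252] and F): 1 − (1 − 0.72252)(1 − 0.91851) = 0.977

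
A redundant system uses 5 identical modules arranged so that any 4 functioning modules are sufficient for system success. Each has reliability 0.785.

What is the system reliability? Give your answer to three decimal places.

R = Σ_{i=4}^{5} C(5,i) p^i (1−p)^{5−i} with p = 0.785
C(5,4)·0.785^4·0.215^1 = 0.40821
C(5,5)·0.785^5·0.215^0 = 0.29809
Sum = 0.706

0.706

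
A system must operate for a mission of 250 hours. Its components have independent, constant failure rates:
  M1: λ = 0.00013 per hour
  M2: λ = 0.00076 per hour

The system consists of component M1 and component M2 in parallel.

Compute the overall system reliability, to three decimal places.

0.994

R(M1) = exp(−0.00013 × 250) = 0.96802
R(M2) = exp(−0.00076 × 250) = 0.82696
Parallel (M1 and M2): 1 − (1 − 0.96802)(1 − 0.82696) = 0.994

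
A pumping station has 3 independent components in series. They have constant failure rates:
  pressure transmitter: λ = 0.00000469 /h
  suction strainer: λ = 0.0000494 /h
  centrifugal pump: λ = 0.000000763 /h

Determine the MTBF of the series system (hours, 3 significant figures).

18200

Series of exponential components: λ_sys = Σ λ_i
λ_sys = 0.00000469 + 0.0000494 + 0.000000763 = 5.4853e-05 /h
MTBF = 1 / λ_sys = 18200 h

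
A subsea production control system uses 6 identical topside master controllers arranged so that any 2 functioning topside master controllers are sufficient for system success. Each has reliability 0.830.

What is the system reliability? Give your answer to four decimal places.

0.9993

R = Σ_{i=2}^{6} C(6,i) p^i (1−p)^{6−i} with p = 0.830
C(6,2)·0.830^2·0.170^4 = 0.008631
C(6,3)·0.830^3·0.170^3 = 0.056184
C(6,4)·0.830^4·0.170^2 = 0.205732
C(6,5)·0.830^5·0.170^1 = 0.401782
C(6,6)·0.830^6·0.170^0 = 0.326940
Sum = 0.9993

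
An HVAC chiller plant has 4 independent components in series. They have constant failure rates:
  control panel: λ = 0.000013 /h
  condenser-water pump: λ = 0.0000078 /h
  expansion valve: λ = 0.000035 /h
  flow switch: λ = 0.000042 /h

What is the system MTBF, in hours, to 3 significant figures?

10200

Series of exponential components: λ_sys = Σ λ_i
λ_sys = 0.000013 + 0.0000078 + 0.000035 + 0.000042 = 9.7800e-05 /h
MTBF = 1 / λ_sys = 10200 h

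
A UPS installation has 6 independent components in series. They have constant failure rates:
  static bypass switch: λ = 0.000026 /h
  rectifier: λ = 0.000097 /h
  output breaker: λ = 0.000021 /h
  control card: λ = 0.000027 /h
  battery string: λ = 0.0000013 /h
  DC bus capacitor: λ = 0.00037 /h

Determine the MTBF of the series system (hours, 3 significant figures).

Series of exponential components: λ_sys = Σ λ_i
λ_sys = 0.000026 + 0.000097 + 0.000021 + 0.000027 + 0.0000013 + 0.00037 = 5.4230e-04 /h
MTBF = 1 / λ_sys = 1840 h

1840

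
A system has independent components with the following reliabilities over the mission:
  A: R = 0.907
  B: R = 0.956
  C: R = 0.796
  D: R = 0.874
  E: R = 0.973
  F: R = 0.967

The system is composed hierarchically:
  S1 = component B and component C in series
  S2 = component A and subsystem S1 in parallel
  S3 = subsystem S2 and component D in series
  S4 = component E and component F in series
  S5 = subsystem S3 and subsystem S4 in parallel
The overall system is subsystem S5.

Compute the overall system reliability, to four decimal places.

0.9914

Series (B and C): 0.956000 × 0.796000 = 0.760976
Parallel (A and [0.760976]): 1 − (1 − 0.907000)(1 − 0.760976) = 0.977771
Series ([0.977771] and D): 0.977771 × 0.874000 = 0.854572
Series (E and F): 0.973000 × 0.967000 = 0.940891
Parallel ([0.854572] and [0.940891]): 1 − (1 − 0.854572)(1 − 0.940891) = 0.9914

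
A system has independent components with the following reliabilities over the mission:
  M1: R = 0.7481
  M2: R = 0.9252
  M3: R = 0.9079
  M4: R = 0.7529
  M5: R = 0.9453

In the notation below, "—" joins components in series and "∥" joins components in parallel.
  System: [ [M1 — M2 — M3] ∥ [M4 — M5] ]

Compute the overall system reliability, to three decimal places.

Series (M1, M2, and M3): 0.74810 × 0.92520 × 0.90790 = 0.62840
Series (M4 and M5): 0.75290 × 0.94530 = 0.71172
Parallel ([0.62840] and [0.71172]): 1 − (1 − 0.62840)(1 − 0.71172) = 0.893

0.893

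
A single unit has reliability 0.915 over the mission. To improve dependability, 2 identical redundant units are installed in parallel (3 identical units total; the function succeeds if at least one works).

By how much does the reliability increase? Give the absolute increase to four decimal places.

R_before = 0.915
R_after = 1 − (1 − 0.915)^3 = 0.9994
ΔR = 0.9994 − 0.915 = 0.0844

0.0844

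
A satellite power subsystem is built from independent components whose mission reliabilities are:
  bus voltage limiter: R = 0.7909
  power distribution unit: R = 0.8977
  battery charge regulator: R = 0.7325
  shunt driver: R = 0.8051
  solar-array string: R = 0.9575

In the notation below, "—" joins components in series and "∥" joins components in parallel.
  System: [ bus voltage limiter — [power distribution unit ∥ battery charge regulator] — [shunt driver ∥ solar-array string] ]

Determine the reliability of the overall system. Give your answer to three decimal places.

Parallel (power distribution unit and battery charge regulator): 1 − (1 − 0.89770)(1 − 0.73250) = 0.97263
Parallel (shunt driver and solar-array string): 1 − (1 − 0.80510)(1 − 0.95750) = 0.99172
Series (bus voltage limiter, [0.97263], and [0.99172]): 0.79090 × 0.97263 × 0.99172 = 0.763

0.763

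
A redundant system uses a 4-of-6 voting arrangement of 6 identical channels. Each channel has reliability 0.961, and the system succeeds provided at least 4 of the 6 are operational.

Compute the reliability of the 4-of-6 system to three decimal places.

0.999

R = Σ_{i=4}^{6} C(6,i) p^i (1−p)^{6−i} with p = 0.961
C(6,4)·0.961^4·0.039^2 = 0.01946
C(6,5)·0.961^5·0.039^1 = 0.19179
C(6,6)·0.961^6·0.039^0 = 0.78766
Sum = 0.999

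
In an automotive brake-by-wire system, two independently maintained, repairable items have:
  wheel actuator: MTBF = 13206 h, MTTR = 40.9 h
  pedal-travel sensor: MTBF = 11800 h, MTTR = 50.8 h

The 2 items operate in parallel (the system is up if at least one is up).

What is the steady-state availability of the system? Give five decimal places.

0.99999

A(wheel actuator) = MTBF/(MTBF+MTTR) = 13206/(13206+40.9) = 0.996912
A(pedal-travel sensor) = MTBF/(MTBF+MTTR) = 11800/(11800+50.8) = 0.995713
Parallel availability: 1 − (1 − 0.996912)(1 − 0.995713) = 0.99999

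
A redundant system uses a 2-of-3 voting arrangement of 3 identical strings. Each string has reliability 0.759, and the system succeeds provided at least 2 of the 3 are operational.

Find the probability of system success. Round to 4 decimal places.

R = Σ_{i=2}^{3} C(3,i) p^i (1−p)^{3−i} with p = 0.759
C(3,2)·0.759^2·0.241^1 = 0.416507
C(3,3)·0.759^3·0.241^0 = 0.437245
Sum = 0.8538

0.8538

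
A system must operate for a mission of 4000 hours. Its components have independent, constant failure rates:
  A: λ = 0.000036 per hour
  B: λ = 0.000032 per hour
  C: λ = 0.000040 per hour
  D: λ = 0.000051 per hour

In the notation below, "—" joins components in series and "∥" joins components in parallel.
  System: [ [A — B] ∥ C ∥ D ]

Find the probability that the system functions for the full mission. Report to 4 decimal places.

0.9935

R(A) = exp(−0.000036 × 4000) = 0.865888
R(B) = exp(−0.000032 × 4000) = 0.879853
R(C) = exp(−0.000040 × 4000) = 0.852144
R(D) = exp(−0.000051 × 4000) = 0.815462
Series (A and B): 0.865888 × 0.879853 = 0.761854
Parallel ([0.761854], C, and D): 1 − (1 − 0.761854)(1 − 0.852144)(1 − 0.815462) = 0.9935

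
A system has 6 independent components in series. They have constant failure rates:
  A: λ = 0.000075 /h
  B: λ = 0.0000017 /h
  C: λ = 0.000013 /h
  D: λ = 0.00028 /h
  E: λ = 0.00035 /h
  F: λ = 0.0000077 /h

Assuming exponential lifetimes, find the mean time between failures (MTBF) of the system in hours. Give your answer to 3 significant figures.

1370

Series of exponential components: λ_sys = Σ λ_i
λ_sys = 0.000075 + 0.0000017 + 0.000013 + 0.00028 + 0.00035 + 0.0000077 = 7.2740e-04 /h
MTBF = 1 / λ_sys = 1370 h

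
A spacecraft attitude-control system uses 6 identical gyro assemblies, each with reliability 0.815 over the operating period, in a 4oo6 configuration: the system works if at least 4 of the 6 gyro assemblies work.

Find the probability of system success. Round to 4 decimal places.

R = Σ_{i=4}^{6} C(6,i) p^i (1−p)^{6−i} with p = 0.815
C(6,4)·0.815^4·0.185^2 = 0.226498
C(6,5)·0.815^5·0.185^1 = 0.399127
C(6,6)·0.815^6·0.185^0 = 0.293053
Sum = 0.9187

0.9187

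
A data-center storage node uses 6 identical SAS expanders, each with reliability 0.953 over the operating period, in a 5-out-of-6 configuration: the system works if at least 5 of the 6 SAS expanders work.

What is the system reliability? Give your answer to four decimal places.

R = Σ_{i=5}^{6} C(6,i) p^i (1−p)^{6−i} with p = 0.953
C(6,5)·0.953^5·0.047^1 = 0.221673
C(6,6)·0.953^6·0.047^0 = 0.749130
Sum = 0.9708

0.9708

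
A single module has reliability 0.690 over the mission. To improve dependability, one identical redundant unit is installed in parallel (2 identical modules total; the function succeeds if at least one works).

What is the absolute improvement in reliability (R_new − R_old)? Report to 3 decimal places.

R_before = 0.690
R_after = 1 − (1 − 0.690)^2 = 0.904
ΔR = 0.904 − 0.690 = 0.214

0.214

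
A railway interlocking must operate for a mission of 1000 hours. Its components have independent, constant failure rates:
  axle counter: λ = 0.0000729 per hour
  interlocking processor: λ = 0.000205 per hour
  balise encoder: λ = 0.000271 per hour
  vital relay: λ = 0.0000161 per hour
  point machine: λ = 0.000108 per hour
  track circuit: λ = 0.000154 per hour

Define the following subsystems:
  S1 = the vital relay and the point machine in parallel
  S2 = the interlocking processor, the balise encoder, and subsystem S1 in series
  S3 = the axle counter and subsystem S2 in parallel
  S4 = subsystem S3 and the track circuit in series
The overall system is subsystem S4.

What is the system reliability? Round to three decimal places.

0.834

R(axle counter) = exp(−0.0000729 × 1000) = 0.92969
R(interlocking processor) = exp(−0.000205 × 1000) = 0.81465
R(balise encoder) = exp(−0.000271 × 1000) = 0.76262
R(vital relay) = exp(−0.0000161 × 1000) = 0.98403
R(point machine) = exp(−0.000108 × 1000) = 0.89763
R(track circuit) = exp(−0.000154 × 1000) = 0.85727
Parallel (vital relay and point machine): 1 − (1 − 0.98403)(1 − 0.89763) = 0.99837
Series (interlocking processor, balise encoder, and [0.99837]): 0.81465 × 0.76262 × 0.99837 = 0.62026
Parallel (axle counter and [0.62026]): 1 − (1 − 0.92969)(1 − 0.62026) = 0.97330
Series ([0.97330] and track circuit): 0.97330 × 0.85727 = 0.834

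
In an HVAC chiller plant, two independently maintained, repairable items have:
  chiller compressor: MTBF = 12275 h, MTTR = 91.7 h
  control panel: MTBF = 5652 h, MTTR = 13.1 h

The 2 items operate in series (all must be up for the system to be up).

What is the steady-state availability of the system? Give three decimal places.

0.990

A(chiller compressor) = MTBF/(MTBF+MTTR) = 12275/(12275+91.7) = 0.992585
A(control panel) = MTBF/(MTBF+MTTR) = 5652/(5652+13.1) = 0.997688
Series availability: 0.992585 × 0.997688 = 0.990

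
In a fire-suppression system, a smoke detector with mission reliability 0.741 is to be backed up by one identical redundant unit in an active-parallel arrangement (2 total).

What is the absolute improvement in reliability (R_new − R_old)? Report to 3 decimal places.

0.192

R_before = 0.741
R_after = 1 − (1 − 0.741)^2 = 0.933
ΔR = 0.933 − 0.741 = 0.192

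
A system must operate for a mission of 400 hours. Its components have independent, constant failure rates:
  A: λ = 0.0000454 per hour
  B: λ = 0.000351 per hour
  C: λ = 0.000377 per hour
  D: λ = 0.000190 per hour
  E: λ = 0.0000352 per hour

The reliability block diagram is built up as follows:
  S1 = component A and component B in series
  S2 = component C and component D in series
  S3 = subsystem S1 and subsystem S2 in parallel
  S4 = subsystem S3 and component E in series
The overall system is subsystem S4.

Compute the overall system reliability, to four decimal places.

R(A) = exp(−0.0000454 × 400) = 0.982004
R(B) = exp(−0.000351 × 400) = 0.869011
R(C) = exp(−0.000377 × 400) = 0.860020
R(D) = exp(−0.000190 × 400) = 0.926816
R(E) = exp(−0.0000352 × 400) = 0.986019
Series (A and B): 0.982004 × 0.869011 = 0.853372
Series (C and D): 0.860020 × 0.926816 = 0.797080
Parallel ([0.853372] and [0.797080]): 1 − (1 − 0.853372)(1 − 0.797080) = 0.970246
Series ([0.970246] and E): 0.970246 × 0.986019 = 0.9567

0.9567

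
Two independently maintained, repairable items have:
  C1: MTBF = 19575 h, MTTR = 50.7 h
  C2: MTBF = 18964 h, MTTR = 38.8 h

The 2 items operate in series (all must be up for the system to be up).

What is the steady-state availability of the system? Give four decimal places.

A(C1) = MTBF/(MTBF+MTTR) = 19575/(19575+50.7) = 0.997417
A(C2) = MTBF/(MTBF+MTTR) = 18964/(18964+38.8) = 0.997958
Series availability: 0.997417 × 0.997958 = 0.9954

0.9954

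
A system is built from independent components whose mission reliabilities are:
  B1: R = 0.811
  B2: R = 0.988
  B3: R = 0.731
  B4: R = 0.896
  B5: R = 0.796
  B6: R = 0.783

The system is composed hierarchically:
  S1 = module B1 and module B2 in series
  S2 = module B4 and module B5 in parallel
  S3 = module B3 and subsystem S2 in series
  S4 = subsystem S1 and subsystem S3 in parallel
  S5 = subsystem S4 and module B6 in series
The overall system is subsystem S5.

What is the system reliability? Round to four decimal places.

0.7387

Series (B1 and B2): 0.811000 × 0.988000 = 0.801268
Parallel (B4 and B5): 1 − (1 − 0.896000)(1 − 0.796000) = 0.978784
Series (B3 and [0.978784]): 0.731000 × 0.978784 = 0.715491
Parallel ([0.801268] and [0.715491]): 1 − (1 − 0.801268)(1 − 0.715491) = 0.943459
Series ([0.943459] and B6): 0.943459 × 0.783000 = 0.7387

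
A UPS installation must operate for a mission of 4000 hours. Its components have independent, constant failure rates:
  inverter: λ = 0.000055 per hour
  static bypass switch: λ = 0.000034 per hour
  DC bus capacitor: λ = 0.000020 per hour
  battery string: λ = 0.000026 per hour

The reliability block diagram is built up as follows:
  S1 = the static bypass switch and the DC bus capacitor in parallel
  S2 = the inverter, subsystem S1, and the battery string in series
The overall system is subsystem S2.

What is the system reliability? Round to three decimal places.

0.716

R(inverter) = exp(−0.000055 × 4000) = 0.80252
R(static bypass switch) = exp(−0.000034 × 4000) = 0.87284
R(DC bus capacitor) = exp(−0.000020 × 4000) = 0.92312
R(battery string) = exp(−0.000026 × 4000) = 0.90123
Parallel (static bypass switch and DC bus capacitor): 1 − (1 − 0.87284)(1 − 0.92312) = 0.99022
Series (inverter, [0.99022], and battery string): 0.80252 × 0.99022 × 0.90123 = 0.716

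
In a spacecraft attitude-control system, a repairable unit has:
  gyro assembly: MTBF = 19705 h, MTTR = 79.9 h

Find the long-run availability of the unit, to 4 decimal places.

0.9960

A(gyro assembly) = MTBF/(MTBF+MTTR) = 19705/(19705+79.9) = 0.9960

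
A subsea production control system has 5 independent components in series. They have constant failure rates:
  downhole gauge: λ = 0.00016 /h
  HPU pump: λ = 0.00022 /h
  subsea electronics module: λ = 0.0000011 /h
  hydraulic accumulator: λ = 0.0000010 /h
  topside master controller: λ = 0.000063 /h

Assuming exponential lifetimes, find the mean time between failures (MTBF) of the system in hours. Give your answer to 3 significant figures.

2250

Series of exponential components: λ_sys = Σ λ_i
λ_sys = 0.00016 + 0.00022 + 0.0000011 + 0.0000010 + 0.000063 = 4.4510e-04 /h
MTBF = 1 / λ_sys = 2250 h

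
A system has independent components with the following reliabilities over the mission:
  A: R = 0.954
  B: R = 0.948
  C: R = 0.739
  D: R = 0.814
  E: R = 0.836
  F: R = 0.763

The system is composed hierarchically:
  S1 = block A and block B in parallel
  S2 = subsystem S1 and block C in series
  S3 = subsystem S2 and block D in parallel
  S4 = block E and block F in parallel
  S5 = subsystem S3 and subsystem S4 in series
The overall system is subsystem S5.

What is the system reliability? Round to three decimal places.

Parallel (A and B): 1 − (1 − 0.95400)(1 − 0.94800) = 0.99761
Series ([0.99761] and C): 0.99761 × 0.73900 = 0.73723
Parallel ([0.73723] and D): 1 − (1 − 0.73723)(1 − 0.81400) = 0.95112
Parallel (E and F): 1 − (1 − 0.83600)(1 − 0.76300) = 0.96113
Series ([0.95112] and [0.96113]): 0.95112 × 0.96113 = 0.914

0.914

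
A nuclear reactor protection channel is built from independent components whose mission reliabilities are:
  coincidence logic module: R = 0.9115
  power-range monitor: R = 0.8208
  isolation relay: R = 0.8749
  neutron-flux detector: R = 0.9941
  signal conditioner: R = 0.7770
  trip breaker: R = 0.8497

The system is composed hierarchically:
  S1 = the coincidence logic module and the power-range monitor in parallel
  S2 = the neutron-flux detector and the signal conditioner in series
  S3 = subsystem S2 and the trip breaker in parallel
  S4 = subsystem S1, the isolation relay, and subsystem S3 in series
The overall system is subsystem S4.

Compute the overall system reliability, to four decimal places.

Parallel (coincidence logic module and power-range monitor): 1 − (1 − 0.911500)(1 − 0.820800) = 0.984141
Series (neutron-flux detector and signal conditioner): 0.994100 × 0.777000 = 0.772416
Parallel ([0.772416] and trip breaker): 1 − (1 − 0.772416)(1 − 0.849700) = 0.965794
Series ([0.984141], isolation relay, and [0.965794]): 0.984141 × 0.874900 × 0.965794 = 0.8316

0.8316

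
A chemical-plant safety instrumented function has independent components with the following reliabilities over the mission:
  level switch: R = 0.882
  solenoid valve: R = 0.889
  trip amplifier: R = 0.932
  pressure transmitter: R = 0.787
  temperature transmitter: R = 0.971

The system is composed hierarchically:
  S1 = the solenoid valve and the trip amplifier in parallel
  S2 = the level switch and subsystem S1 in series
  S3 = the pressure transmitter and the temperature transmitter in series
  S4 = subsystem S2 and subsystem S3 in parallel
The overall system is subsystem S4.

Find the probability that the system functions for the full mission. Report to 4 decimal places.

0.9706

Parallel (solenoid valve and trip amplifier): 1 − (1 − 0.889000)(1 − 0.932000) = 0.992452
Series (level switch and [0.992452]): 0.882000 × 0.992452 = 0.875343
Series (pressure transmitter and temperature transmitter): 0.787000 × 0.971000 = 0.764177
Parallel ([0.875343] and [0.764177]): 1 − (1 − 0.875343)(1 − 0.764177) = 0.9706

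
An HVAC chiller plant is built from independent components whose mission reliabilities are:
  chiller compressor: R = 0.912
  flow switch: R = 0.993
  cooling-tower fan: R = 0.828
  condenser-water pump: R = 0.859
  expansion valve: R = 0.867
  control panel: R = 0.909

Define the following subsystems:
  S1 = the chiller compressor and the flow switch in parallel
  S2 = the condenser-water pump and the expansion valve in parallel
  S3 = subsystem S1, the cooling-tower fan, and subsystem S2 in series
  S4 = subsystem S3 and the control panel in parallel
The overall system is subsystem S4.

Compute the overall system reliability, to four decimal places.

Parallel (chiller compressor and flow switch): 1 − (1 − 0.912000)(1 − 0.993000) = 0.999384
Parallel (condenser-water pump and expansion valve): 1 − (1 − 0.859000)(1 − 0.867000) = 0.981247
Series ([0.999384], cooling-tower fan, and [0.981247]): 0.999384 × 0.828000 × 0.981247 = 0.811972
Parallel ([0.811972] and control panel): 1 − (1 − 0.811972)(1 − 0.909000) = 0.9829

0.9829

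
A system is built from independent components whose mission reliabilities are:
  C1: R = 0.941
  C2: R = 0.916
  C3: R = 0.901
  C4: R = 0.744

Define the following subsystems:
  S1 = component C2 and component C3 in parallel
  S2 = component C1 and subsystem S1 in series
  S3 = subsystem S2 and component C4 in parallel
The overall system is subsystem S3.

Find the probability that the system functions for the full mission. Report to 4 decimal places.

0.9829

Parallel (C2 and C3): 1 − (1 − 0.916000)(1 − 0.901000) = 0.991684
Series (C1 and [0.991684]): 0.941000 × 0.991684 = 0.933175
Parallel ([0.933175] and C4): 1 − (1 − 0.933175)(1 − 0.744000) = 0.9829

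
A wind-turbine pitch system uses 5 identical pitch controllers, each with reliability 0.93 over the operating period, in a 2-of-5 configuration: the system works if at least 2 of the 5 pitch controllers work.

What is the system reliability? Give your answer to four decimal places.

0.9999

R = Σ_{i=2}^{5} C(5,i) p^i (1−p)^{5−i} with p = 0.93
C(5,2)·0.93^2·0.07^3 = 0.002967
C(5,3)·0.93^3·0.07^2 = 0.039413
C(5,4)·0.93^4·0.07^1 = 0.261818
C(5,5)·0.93^5·0.07^0 = 0.695688
Sum = 0.9999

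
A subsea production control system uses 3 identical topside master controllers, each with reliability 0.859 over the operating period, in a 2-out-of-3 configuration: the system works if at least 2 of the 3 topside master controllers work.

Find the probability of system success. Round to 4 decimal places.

R = Σ_{i=2}^{3} C(3,i) p^i (1−p)^{3−i} with p = 0.859
C(3,2)·0.859^2·0.141^1 = 0.312124
C(3,3)·0.859^3·0.141^0 = 0.633840
Sum = 0.9460

0.9460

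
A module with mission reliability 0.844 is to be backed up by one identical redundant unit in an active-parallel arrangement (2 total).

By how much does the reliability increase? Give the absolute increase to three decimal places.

0.132

R_before = 0.844
R_after = 1 − (1 − 0.844)^2 = 0.976
ΔR = 0.976 − 0.844 = 0.132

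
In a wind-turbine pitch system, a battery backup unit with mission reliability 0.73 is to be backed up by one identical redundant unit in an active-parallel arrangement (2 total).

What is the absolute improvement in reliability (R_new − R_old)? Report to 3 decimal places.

R_before = 0.73
R_after = 1 − (1 − 0.73)^2 = 0.927
ΔR = 0.927 − 0.73 = 0.197

0.197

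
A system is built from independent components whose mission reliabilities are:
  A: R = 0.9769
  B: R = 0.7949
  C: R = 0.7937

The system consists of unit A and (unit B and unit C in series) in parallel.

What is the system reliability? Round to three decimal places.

0.991

Series (B and C): 0.79490 × 0.79370 = 0.63091
Parallel (A and [0.63091]): 1 − (1 − 0.97690)(1 − 0.63091) = 0.991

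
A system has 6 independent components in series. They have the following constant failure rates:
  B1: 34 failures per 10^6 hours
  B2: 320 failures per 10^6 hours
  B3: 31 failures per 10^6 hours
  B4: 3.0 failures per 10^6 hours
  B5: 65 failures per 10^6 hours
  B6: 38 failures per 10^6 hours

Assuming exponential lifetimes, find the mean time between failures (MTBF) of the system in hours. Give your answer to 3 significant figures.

2040

Series of exponential components: λ_sys = Σ λ_i
λ_sys = 0.000034 + 0.00032 + 0.000031 + 0.0000030 + 0.000065 + 0.000038 = 4.9100e-04 /h
MTBF = 1 / λ_sys = 2040 h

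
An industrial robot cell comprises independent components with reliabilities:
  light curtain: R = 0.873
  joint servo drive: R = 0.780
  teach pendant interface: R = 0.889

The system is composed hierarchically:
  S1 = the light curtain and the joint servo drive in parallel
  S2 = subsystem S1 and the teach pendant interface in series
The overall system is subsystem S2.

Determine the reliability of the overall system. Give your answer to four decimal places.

0.8642

Parallel (light curtain and joint servo drive): 1 − (1 − 0.873000)(1 − 0.780000) = 0.972060
Series ([0.972060] and teach pendant interface): 0.972060 × 0.889000 = 0.8642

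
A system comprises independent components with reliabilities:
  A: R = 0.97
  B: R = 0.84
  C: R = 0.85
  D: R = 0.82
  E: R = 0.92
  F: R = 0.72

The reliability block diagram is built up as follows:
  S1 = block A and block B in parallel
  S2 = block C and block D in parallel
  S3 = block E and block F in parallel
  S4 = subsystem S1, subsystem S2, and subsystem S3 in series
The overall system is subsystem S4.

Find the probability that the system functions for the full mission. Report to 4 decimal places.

Parallel (A and B): 1 − (1 − 0.970000)(1 − 0.840000) = 0.995200
Parallel (C and D): 1 − (1 − 0.850000)(1 − 0.820000) = 0.973000
Parallel (E and F): 1 − (1 − 0.920000)(1 − 0.720000) = 0.977600
Series ([0.995200], [0.973000], and [0.977600]): 0.995200 × 0.973000 × 0.977600 = 0.9466

0.9466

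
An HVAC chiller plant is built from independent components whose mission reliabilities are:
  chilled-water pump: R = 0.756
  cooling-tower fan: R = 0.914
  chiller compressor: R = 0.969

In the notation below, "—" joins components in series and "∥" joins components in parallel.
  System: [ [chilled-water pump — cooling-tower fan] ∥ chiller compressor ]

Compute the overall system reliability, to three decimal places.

Series (chilled-water pump and cooling-tower fan): 0.75600 × 0.91400 = 0.69098
Parallel ([0.69098] and chiller compressor): 1 − (1 − 0.69098)(1 − 0.96900) = 0.990

0.990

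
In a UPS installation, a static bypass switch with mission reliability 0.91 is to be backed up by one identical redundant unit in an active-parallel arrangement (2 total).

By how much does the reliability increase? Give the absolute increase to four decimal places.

R_before = 0.91
R_after = 1 − (1 − 0.91)^2 = 0.9919
ΔR = 0.9919 − 0.91 = 0.0819

0.0819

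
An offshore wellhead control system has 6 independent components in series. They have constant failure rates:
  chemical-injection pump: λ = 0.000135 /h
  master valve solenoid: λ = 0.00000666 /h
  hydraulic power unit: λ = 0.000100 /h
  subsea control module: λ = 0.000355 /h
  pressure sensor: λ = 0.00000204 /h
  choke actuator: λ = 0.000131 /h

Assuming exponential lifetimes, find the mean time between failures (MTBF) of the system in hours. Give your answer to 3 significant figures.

Series of exponential components: λ_sys = Σ λ_i
λ_sys = 0.000135 + 0.00000666 + 0.000100 + 0.000355 + 0.00000204 + 0.000131 = 7.2970e-04 /h
MTBF = 1 / λ_sys = 1370 h

1370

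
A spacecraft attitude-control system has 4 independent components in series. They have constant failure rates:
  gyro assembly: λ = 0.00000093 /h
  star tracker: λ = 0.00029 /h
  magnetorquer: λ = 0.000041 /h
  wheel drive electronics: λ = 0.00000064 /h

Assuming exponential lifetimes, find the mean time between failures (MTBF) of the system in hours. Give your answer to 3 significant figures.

3010

Series of exponential components: λ_sys = Σ λ_i
λ_sys = 0.00000093 + 0.00029 + 0.000041 + 0.00000064 = 3.3257e-04 /h
MTBF = 1 / λ_sys = 3010 h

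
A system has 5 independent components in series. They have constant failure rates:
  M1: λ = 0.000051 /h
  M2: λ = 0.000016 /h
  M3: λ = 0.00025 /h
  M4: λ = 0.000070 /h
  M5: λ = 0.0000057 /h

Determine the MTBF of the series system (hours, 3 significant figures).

2550

Series of exponential components: λ_sys = Σ λ_i
λ_sys = 0.000051 + 0.000016 + 0.00025 + 0.000070 + 0.0000057 = 3.9270e-04 /h
MTBF = 1 / λ_sys = 2550 h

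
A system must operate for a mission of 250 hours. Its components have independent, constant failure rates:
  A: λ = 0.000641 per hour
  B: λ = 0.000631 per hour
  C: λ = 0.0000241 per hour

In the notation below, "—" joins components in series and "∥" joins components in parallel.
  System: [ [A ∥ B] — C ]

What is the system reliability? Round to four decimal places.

0.9725

R(A) = exp(−0.000641 × 250) = 0.851931
R(B) = exp(−0.000631 × 250) = 0.854063
R(C) = exp(−0.0000241 × 250) = 0.993993
Parallel (A and B): 1 − (1 − 0.851931)(1 − 0.854063) = 0.978391
Series ([0.978391] and C): 0.978391 × 0.993993 = 0.9725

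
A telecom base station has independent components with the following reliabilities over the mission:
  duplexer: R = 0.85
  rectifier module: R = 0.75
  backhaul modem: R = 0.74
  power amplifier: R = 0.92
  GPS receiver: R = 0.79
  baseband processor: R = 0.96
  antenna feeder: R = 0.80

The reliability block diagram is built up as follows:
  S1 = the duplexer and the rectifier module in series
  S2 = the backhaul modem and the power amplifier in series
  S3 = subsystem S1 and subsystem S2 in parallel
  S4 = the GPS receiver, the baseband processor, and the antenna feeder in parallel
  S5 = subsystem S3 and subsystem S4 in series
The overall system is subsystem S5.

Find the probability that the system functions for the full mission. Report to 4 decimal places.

Series (duplexer and rectifier module): 0.850000 × 0.750000 = 0.637500
Series (backhaul modem and power amplifier): 0.740000 × 0.920000 = 0.680800
Parallel ([0.637500] and [0.680800]): 1 − (1 − 0.637500)(1 − 0.680800) = 0.884290
Parallel (GPS receiver, baseband processor, and antenna feeder): 1 − (1 − 0.790000)(1 − 0.960000)(1 − 0.800000) = 0.998320
Series ([0.884290] and [0.998320]): 0.884290 × 0.998320 = 0.8828

0.8828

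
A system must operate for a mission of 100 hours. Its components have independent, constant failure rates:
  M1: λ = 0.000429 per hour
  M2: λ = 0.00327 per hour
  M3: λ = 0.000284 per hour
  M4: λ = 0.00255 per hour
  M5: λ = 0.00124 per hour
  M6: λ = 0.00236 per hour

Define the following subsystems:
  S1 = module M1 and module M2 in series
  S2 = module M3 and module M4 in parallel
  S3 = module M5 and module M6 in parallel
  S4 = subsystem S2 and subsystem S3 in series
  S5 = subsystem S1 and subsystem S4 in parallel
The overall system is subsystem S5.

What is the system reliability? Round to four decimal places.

R(M1) = exp(−0.000429 × 100) = 0.958007
R(M2) = exp(−0.00327 × 100) = 0.721084
R(M3) = exp(−0.000284 × 100) = 0.971999
R(M4) = exp(−0.00255 × 100) = 0.774916
R(M5) = exp(−0.00124 × 100) = 0.883380
R(M6) = exp(−0.00236 × 100) = 0.789781
Series (M1 and M2): 0.958007 × 0.721084 = 0.690804
Parallel (M3 and M4): 1 − (1 − 0.971999)(1 − 0.774916) = 0.993697
Parallel (M5 and M6): 1 − (1 − 0.883380)(1 − 0.789781) = 0.975484
Series ([0.993697] and [0.975484]): 0.993697 × 0.975484 = 0.969336
Parallel ([0.690804] and [0.969336]): 1 − (1 − 0.690804)(1 − 0.969336) = 0.9905

0.9905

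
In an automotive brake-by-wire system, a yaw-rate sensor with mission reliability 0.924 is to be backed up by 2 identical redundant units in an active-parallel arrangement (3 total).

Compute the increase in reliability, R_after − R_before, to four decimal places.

R_before = 0.924
R_after = 1 − (1 − 0.924)^3 = 0.9996
ΔR = 0.9996 − 0.924 = 0.0756

0.0756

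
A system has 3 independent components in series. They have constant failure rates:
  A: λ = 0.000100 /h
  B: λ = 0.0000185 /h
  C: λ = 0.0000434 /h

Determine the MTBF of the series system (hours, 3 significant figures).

Series of exponential components: λ_sys = Σ λ_i
λ_sys = 0.000100 + 0.0000185 + 0.0000434 = 1.6190e-04 /h
MTBF = 1 / λ_sys = 6180 h

6180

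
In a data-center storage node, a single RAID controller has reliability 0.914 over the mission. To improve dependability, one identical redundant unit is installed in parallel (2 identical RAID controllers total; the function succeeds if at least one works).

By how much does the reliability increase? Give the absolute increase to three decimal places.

0.079

R_before = 0.914
R_after = 1 − (1 − 0.914)^2 = 0.993
ΔR = 0.993 − 0.914 = 0.079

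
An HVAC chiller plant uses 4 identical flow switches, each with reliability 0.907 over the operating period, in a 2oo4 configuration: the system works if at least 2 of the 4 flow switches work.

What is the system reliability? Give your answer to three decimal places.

0.997

R = Σ_{i=2}^{4} C(4,i) p^i (1−p)^{4−i} with p = 0.907
C(4,2)·0.907^2·0.093^2 = 0.04269
C(4,3)·0.907^3·0.093^1 = 0.27757
C(4,4)·0.907^4·0.093^0 = 0.67675
Sum = 0.997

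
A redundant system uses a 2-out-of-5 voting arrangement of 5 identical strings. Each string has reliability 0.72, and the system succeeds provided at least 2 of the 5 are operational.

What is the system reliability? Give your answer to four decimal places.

0.9762

R = Σ_{i=2}^{5} C(5,i) p^i (1−p)^{5−i} with p = 0.72
C(5,2)·0.72^2·0.28^3 = 0.113799
C(5,3)·0.72^3·0.28^2 = 0.292626
C(5,4)·0.72^4·0.28^1 = 0.376234
C(5,5)·0.72^5·0.28^0 = 0.193492
Sum = 0.9762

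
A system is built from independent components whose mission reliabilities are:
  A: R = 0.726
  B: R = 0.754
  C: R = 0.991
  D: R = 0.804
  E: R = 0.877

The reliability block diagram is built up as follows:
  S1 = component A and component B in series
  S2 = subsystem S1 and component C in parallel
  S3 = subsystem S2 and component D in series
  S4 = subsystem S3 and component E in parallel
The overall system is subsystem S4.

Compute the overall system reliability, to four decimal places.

0.9755

Series (A and B): 0.726000 × 0.754000 = 0.547404
Parallel ([0.547404] and C): 1 − (1 − 0.547404)(1 − 0.991000) = 0.995927
Series ([0.995927] and D): 0.995927 × 0.804000 = 0.800725
Parallel ([0.800725] and E): 1 − (1 − 0.800725)(1 − 0.877000) = 0.9755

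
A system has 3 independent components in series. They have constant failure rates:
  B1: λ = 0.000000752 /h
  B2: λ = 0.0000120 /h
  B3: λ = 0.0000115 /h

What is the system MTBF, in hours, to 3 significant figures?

41200

Series of exponential components: λ_sys = Σ λ_i
λ_sys = 0.000000752 + 0.0000120 + 0.0000115 = 2.4252e-05 /h
MTBF = 1 / λ_sys = 41200 h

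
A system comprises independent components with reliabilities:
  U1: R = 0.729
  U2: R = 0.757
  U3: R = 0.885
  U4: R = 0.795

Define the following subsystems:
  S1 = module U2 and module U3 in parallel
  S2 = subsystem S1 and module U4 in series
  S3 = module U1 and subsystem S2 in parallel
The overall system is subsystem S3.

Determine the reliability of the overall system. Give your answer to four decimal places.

Parallel (U2 and U3): 1 − (1 − 0.757000)(1 − 0.885000) = 0.972055
Series ([0.972055] and U4): 0.972055 × 0.795000 = 0.772784
Parallel (U1 and [0.772784]): 1 − (1 − 0.729000)(1 − 0.772784) = 0.9384

0.9384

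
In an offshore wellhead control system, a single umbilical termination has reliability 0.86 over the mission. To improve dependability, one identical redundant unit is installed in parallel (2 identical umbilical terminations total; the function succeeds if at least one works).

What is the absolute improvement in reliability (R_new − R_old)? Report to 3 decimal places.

0.120

R_before = 0.86
R_after = 1 − (1 − 0.86)^2 = 0.980
ΔR = 0.980 − 0.86 = 0.120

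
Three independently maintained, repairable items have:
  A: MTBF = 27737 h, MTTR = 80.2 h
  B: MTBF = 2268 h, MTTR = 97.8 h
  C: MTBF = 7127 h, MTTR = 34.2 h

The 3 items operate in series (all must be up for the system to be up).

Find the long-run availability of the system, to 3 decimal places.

A(A) = MTBF/(MTBF+MTTR) = 27737/(27737+80.2) = 0.997117
A(B) = MTBF/(MTBF+MTTR) = 2268/(2268+97.8) = 0.958661
A(C) = MTBF/(MTBF+MTTR) = 7127/(7127+34.2) = 0.995224
Series availability: 0.997117 × 0.958661 × 0.995224 = 0.951

0.951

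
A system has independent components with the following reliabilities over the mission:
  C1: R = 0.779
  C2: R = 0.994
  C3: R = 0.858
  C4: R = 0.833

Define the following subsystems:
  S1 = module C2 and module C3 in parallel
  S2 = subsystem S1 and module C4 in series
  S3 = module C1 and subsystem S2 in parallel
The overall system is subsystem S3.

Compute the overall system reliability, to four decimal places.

0.9629

Parallel (C2 and C3): 1 − (1 − 0.994000)(1 − 0.858000) = 0.999148
Series ([0.999148] and C4): 0.999148 × 0.833000 = 0.832290
Parallel (C1 and [0.832290]): 1 − (1 − 0.779000)(1 − 0.832290) = 0.9629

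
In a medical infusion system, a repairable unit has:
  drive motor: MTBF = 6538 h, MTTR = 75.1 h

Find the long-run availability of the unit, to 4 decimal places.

0.9886

A(drive motor) = MTBF/(MTBF+MTTR) = 6538/(6538+75.1) = 0.9886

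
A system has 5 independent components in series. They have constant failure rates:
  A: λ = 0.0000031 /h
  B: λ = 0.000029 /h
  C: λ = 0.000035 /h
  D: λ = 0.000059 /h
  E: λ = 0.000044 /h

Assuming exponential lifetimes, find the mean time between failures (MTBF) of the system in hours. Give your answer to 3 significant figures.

Series of exponential components: λ_sys = Σ λ_i
λ_sys = 0.0000031 + 0.000029 + 0.000035 + 0.000059 + 0.000044 = 1.7010e-04 /h
MTBF = 1 / λ_sys = 5880 h

5880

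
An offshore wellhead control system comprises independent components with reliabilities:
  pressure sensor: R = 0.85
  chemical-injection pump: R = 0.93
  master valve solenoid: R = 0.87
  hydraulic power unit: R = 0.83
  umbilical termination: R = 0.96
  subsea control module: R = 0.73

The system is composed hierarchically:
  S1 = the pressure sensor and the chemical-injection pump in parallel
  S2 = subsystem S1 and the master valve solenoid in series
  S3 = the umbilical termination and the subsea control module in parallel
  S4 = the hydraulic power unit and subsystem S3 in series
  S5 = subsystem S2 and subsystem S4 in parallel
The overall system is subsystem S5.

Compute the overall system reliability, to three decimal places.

0.975

Parallel (pressure sensor and chemical-injection pump): 1 − (1 − 0.85000)(1 − 0.93000) = 0.98950
Series ([0.98950] and master valve solenoid): 0.98950 × 0.87000 = 0.86087
Parallel (umbilical termination and subsea control module): 1 − (1 − 0.96000)(1 − 0.73000) = 0.98920
Series (hydraulic power unit and [0.98920]): 0.83000 × 0.98920 = 0.82104
Parallel ([0.86087] and [0.82104]): 1 − (1 − 0.86087)(1 − 0.82104) = 0.975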